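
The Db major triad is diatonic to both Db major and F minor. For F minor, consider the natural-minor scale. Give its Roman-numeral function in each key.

I in Db major; VI in F minor

The scale of Db major is Db Eb F Gb Ab Bb C; Db is degree 1, and the triad built there (Db-F-Ab) is major, so it is I.
The scale of F minor (natural minor) is F G Ab Bb C Db Eb; Db is degree 6, and the triad built there (Db-F-Ab) is major, so it is VI.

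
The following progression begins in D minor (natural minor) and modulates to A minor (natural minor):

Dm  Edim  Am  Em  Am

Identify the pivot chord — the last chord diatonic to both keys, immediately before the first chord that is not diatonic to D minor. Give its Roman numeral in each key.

Chords diatonic to D minor: Dm, Edim, F, Gm, Am, B♭, C.
Reading the progression, the first chord not in that set is Em, so the modulation leaves D minor there.
The chord immediately before Em is Am, which is diatonic to both keys: v in D minor and i in A minor.

Am — v in D minor, i in A minor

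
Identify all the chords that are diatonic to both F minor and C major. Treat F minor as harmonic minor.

Triads in F minor (harmonic minor): F minor (i), G diminished (ii°), A♭ augmented (III+), B♭ minor (iv), C major (V), D♭ major (VI), E diminished (vii°).
Triads in C major: C major (I), D minor (ii), E minor (iii), F major (IV), G major (V), A minor (vi), B diminished (vii°).
Shared triads with their functions: C major (V in F minor, I in C major).

C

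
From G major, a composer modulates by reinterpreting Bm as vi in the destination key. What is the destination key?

D major

The numeral vi denotes a minor triad on scale degree 6. With B on degree 6, the tonic of the new key is D.
Degree 6 carries a minor triad in major keys, so the destination is D major.
Check: the diatonic triads of D major are D (I), Em (ii), F#m (iii), G (IV), A (V), Bm (vi), C#dim (vii°) — Bm is indeed vi.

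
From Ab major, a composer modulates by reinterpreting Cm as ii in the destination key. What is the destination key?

The numeral ii denotes a minor triad on scale degree 2. With C on degree 2, the tonic of the new key is Bb.
Degree 2 carries a minor triad in major keys, so the destination is Bb major.
Check: the diatonic triads of Bb major are Bb (I), Cm (ii), Dm (iii), Eb (IV), F (V), Gm (vi), Adim (vii°) — Cm is indeed ii.

Bb major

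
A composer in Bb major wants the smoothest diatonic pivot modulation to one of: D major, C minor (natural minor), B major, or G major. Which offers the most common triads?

C minor

Triads of Bb major: Bb (I), Cm (ii), Dm (iii), Eb (IV), F (V), Gm (vi), Adim (vii°).
D major shares 0: none.
C minor (natural minor) shares 4: Bb, Cm, Eb, Gm.
B major shares 0: none.
G major shares 0: none.
The most common triads (4) are shared with C minor.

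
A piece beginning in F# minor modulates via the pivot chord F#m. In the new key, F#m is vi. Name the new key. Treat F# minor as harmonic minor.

The numeral vi denotes a minor triad on scale degree 6. With F# on degree 6, the tonic of the new key is A.
Degree 6 carries a minor triad in major keys, so the destination is A major.
Check: the diatonic triads of A major are A (I), Bm (ii), C#m (iii), D (IV), E (V), F#m (vi), G#dim (vii°) — F#m is indeed vi.

A major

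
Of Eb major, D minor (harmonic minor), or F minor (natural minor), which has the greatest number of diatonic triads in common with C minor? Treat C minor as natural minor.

Triads of C minor (natural minor): C minor (i), D diminished (ii°), Eb major (III), F minor (iv), G minor (v), Ab major (VI), Bb major (VII).
Eb major shares 7: Cm, Ddim, Eb, Fm, Gm, Ab, Bb.
D minor (harmonic minor) shares 2: Gm, Bb.
F minor (natural minor) shares 4: Cm, Eb, Fm, Ab.
The most common triads (7) are shared with Eb major.

Eb major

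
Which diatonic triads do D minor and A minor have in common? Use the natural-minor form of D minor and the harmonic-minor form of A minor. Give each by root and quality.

Triads in D minor (natural minor): D minor (i), E diminished (ii°), F major (III), G minor (iv), A minor (v), B♭ major (VI), C major (VII).
Triads in A minor (harmonic minor): A minor (i), B diminished (ii°), C augmented (III+), D minor (iv), E major (V), F major (VI), G♯ diminished (vii°).
Shared triads with their functions: D minor (i in D minor, iv in A minor); F major (III in D minor, VI in A minor); A minor (v in D minor, i in A minor).

Dm, F, Am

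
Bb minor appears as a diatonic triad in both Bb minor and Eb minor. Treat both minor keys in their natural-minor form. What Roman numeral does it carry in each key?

i in Bb minor; v in Eb minor

The scale of Bb minor (natural minor) is Bb C Db Eb F Gb Ab; Bb is degree 1, and the triad built there (Bb-Db-F) is minor, so it is i.
The scale of Eb minor (natural minor) is Eb F Gb Ab Bb Cb Db; Bb is degree 5, and the triad built there (Bb-Db-F) is minor, so it is v.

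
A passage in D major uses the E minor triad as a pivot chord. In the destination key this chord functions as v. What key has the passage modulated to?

A minor

The numeral v denotes a minor triad on scale degree 5. With E on degree 5, the tonic of the new key is A.
Degree 5 carries a minor triad in natural-minor keys, so the destination is A minor.
Check: the diatonic triads of A minor (natural minor) are Am (i), Bdim (ii°), C (III), Dm (iv), Em (v), F (VI), G (VII) — E minor is indeed v.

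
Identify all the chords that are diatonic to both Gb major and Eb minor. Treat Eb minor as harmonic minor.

Abm, Cb, Ebm, Fdim

Triads in Gb major: Gb (I), Abm (ii), Bbm (iii), Cb (IV), Db (V), Ebm (vi), Fdim (vii°).
Triads in Eb minor (harmonic minor): Ebm (i), Fdim (ii°), Gbaug (III+), Abm (iv), Bb (V), Cb (VI), Ddim (vii°).
Shared triads with their functions: Abm (ii in Gb major, iv in Eb minor); Cb (IV in Gb major, VI in Eb minor); Ebm (vi in Gb major, i in Eb minor); Fdim (vii° in Gb major, ii° in Eb minor).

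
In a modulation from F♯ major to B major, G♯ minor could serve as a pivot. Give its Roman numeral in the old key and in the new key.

The scale of F♯ major is F♯ G♯ A♯ B C♯ D♯ E♯; G♯ is degree 2, and the triad built there (G♯-B-D♯) is minor, so it is ii.
The scale of B major is B C♯ D♯ E F♯ G♯ A♯; G♯ is degree 6, and the triad built there (G♯-B-D♯) is minor, so it is vi.

ii in F♯ major; vi in B major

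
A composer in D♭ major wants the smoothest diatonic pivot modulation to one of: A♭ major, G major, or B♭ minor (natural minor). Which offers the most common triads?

Triads of D♭ major: D♭ (I), E♭m (ii), Fm (iii), G♭ (IV), A♭ (V), B♭m (vi), Cdim (vii°).
A♭ major shares 4: D♭, Fm, A♭, B♭m.
G major shares 0: none.
B♭ minor (natural minor) shares 7: D♭, E♭m, Fm, G♭, A♭, B♭m, Cdim.
The most common triads (7) are shared with B♭ minor.

B♭ minor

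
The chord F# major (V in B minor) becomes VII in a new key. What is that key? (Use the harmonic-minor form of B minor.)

G# minor

The numeral VII denotes a major triad on scale degree 7. With F# on degree 7, the tonic of the new key is G#.
Degree 7 carries a major triad in natural-minor keys, so the destination is G# minor.
Check: the diatonic triads of G# minor (natural minor) are G#m (i), A#dim (ii°), B (III), C#m (iv), D#m (v), E (VI), F# (VII) — F# major is indeed VII.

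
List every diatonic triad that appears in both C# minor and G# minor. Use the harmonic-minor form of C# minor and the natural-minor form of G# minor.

C#m

Triads in C# minor (harmonic minor): C#m (i), D#dim (ii°), Eaug (III+), F#m (iv), G# (V), A (VI), B#dim (vii°).
Triads in G# minor (natural minor): G#m (i), A#dim (ii°), B (III), C#m (iv), D#m (v), E (VI), F# (VII).
Shared triads with their functions: C#m (i in C# minor, iv in G# minor).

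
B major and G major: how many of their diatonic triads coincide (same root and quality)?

Diatonic triads of B major: B (I), C#m (ii), D#m (iii), E (IV), F# (V), G#m (vi), A#dim (vii°).
Diatonic triads of G major: G (I), Am (ii), Bm (iii), C (IV), D (V), Em (vi), F#dim (vii°).
No triad has the same root and quality in both keys.

0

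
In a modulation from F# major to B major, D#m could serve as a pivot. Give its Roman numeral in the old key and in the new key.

vi in F# major; iii in B major

The scale of F# major is F# G# A# B C# D# E#; D# is degree 6, and the triad built there (D#-F#-A#) is minor, so it is vi.
The scale of B major is B C# D# E F# G# A#; D# is degree 3, and the triad built there (D#-F#-A#) is minor, so it is iii.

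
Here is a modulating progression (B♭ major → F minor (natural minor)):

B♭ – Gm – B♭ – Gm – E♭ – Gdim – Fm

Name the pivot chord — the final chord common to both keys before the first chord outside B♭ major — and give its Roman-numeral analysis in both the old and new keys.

E♭ — IV in B♭ major, VII in F minor

Chords diatonic to B♭ major: B♭, Cm, Dm, E♭, F, Gm, Adim.
Reading the progression, the first chord not in that set is Gdim, so the modulation leaves B♭ major there.
The chord immediately before Gdim is E♭, which is diatonic to both keys: IV in B♭ major and VII in F minor.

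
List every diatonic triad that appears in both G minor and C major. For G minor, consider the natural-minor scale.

Dm, F

Triads in G minor (natural minor): G minor (i), A diminished (ii°), Bb major (III), C minor (iv), D minor (v), Eb major (VI), F major (VII).
Triads in C major: C major (I), D minor (ii), E minor (iii), F major (IV), G major (V), A minor (vi), B diminished (vii°).
Shared triads with their functions: D minor (v in G minor, ii in C major); F major (VII in G minor, IV in C major).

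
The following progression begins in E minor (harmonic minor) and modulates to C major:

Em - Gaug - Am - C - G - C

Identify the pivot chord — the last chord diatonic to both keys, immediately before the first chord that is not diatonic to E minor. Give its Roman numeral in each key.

C — VI in E minor, I in C major

Chords diatonic to E minor: Em, F#dim, Gaug, Am, B, C, D#dim.
Reading the progression, the first chord not in that set is G, so the modulation leaves E minor there.
The chord immediately before G is C, which is diatonic to both keys: VI in E minor and I in C major.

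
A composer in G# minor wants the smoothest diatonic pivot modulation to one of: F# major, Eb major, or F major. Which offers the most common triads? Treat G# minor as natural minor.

Triads of G# minor (natural minor): G# minor (i), A# diminished (ii°), B major (III), C# minor (iv), D# minor (v), E major (VI), F# major (VII).
F# major shares 4: G#m, B, D#m, F#.
Eb major shares 0: none.
F major shares 0: none.
The most common triads (4) are shared with F# major.

F# major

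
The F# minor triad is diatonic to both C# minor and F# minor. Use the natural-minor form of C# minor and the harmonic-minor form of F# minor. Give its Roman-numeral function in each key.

The scale of C# minor (natural minor) is C# D# E F# G# A B; F# is degree 4, and the triad built there (F#-A-C#) is minor, so it is iv.
The scale of F# minor (harmonic minor) is F# G# A B C# D E#; F# is degree 1, and the triad built there (F#-A-C#) is minor, so it is i.

iv in C# minor; i in F# minor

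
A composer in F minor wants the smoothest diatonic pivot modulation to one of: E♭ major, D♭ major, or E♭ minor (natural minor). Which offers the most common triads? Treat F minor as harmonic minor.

D♭ major

Triads of F minor (harmonic minor): F minor (i), G diminished (ii°), A♭ augmented (III+), B♭ minor (iv), C major (V), D♭ major (VI), E diminished (vii°).
E♭ major shares 1: Fm.
D♭ major shares 3: Fm, B♭m, D♭.
E♭ minor (natural minor) shares 2: B♭m, D♭.
The most common triads (3) are shared with D♭ major.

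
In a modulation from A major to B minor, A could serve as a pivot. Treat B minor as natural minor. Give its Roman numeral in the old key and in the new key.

The scale of A major is A B C# D E F# G#; A is degree 1, and the triad built there (A-C#-E) is major, so it is I.
The scale of B minor (natural minor) is B C# D E F# G A; A is degree 7, and the triad built there (A-C#-E) is major, so it is VII.

I in A major; VII in B minor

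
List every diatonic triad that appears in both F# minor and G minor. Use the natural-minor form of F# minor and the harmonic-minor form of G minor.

D

Triads in F# minor (natural minor): F#m (i), G#dim (ii°), A (III), Bm (iv), C#m (v), D (VI), E (VII).
Triads in G minor (harmonic minor): Gm (i), Adim (ii°), Bbaug (III+), Cm (iv), D (V), Eb (VI), F#dim (vii°).
Shared triads with their functions: D (VI in F# minor, V in G minor).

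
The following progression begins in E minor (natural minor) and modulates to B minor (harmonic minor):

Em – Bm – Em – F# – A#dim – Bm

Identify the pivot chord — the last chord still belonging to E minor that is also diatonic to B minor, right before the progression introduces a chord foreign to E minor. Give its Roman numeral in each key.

Em — i in E minor, iv in B minor

Chords diatonic to E minor: Em, F#dim, G, Am, Bm, C, D.
Reading the progression, the first chord not in that set is F#, so the modulation leaves E minor there.
The chord immediately before F# is Em, which is diatonic to both keys: i in E minor and iv in B minor.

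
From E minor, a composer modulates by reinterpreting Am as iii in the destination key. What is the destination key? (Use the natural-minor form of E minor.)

The numeral iii denotes a minor triad on scale degree 3. With A on degree 3, the tonic of the new key is F.
Degree 3 carries a minor triad in major keys, so the destination is F major.
Check: the diatonic triads of F major are F (I), Gm (ii), Am (iii), Bb (IV), C (V), Dm (vi), Edim (vii°) — Am is indeed iii.

F major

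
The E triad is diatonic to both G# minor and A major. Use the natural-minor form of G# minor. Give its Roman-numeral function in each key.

The scale of G# minor (natural minor) is G# A# B C# D# E F#; E is degree 6, and the triad built there (E-G#-B) is major, so it is VI.
The scale of A major is A B C# D E F# G#; E is degree 5, and the triad built there (E-G#-B) is major, so it is V.

VI in G# minor; V in A major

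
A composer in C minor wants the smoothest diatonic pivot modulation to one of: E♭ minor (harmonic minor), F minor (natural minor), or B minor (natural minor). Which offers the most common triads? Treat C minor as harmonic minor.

Triads of C minor (harmonic minor): C minor (i), D diminished (ii°), E♭ augmented (III+), F minor (iv), G major (V), A♭ major (VI), B diminished (vii°).
E♭ minor (harmonic minor) shares 1: Ddim.
F minor (natural minor) shares 3: Cm, Fm, A♭.
B minor (natural minor) shares 1: G.
The most common triads (3) are shared with F minor.

F minor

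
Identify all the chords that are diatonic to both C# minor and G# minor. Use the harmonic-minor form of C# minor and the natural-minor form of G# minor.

Triads in C# minor (harmonic minor): C#m (i), D#dim (ii°), Eaug (III+), F#m (iv), G# (V), A (VI), B#dim (vii°).
Triads in G# minor (natural minor): G#m (i), A#dim (ii°), B (III), C#m (iv), D#m (v), E (VI), F# (VII).
Shared triads with their functions: C#m (i in C# minor, iv in G# minor).

C#m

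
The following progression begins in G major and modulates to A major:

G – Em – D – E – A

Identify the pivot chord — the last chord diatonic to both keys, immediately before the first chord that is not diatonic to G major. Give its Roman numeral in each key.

Chords diatonic to G major: G, Am, Bm, C, D, Em, F#dim.
Reading the progression, the first chord not in that set is E, so the modulation leaves G major there.
The chord immediately before E is D, which is diatonic to both keys: V in G major and IV in A major.

D — V in G major, IV in A major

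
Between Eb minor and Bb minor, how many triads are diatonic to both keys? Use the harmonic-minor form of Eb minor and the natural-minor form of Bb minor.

Diatonic triads of Eb minor (harmonic minor): Eb minor (i), F diminished (ii°), Gb augmented (III+), Ab minor (iv), Bb major (V), Cb major (VI), D diminished (vii°).
Diatonic triads of Bb minor (natural minor): Bb minor (i), C diminished (ii°), Db major (III), Eb minor (iv), F minor (v), Gb major (VI), Ab major (VII).
Matching root and quality in both lists: Eb minor.
That gives 1 common triad.

1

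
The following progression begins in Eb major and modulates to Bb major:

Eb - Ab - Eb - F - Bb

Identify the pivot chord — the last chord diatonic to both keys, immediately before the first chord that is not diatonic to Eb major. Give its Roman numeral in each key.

Eb — I in Eb major, IV in Bb major

Chords diatonic to Eb major: Eb, Fm, Gm, Ab, Bb, Cm, Ddim.
Reading the progression, the first chord not in that set is F, so the modulation leaves Eb major there.
The chord immediately before F is Eb, which is diatonic to both keys: I in Eb major and IV in Bb major.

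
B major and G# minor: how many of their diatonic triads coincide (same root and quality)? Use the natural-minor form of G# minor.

Diatonic triads of B major: B (I), C#m (ii), D#m (iii), E (IV), F# (V), G#m (vi), A#dim (vii°).
Diatonic triads of G# minor (natural minor): G#m (i), A#dim (ii°), B (III), C#m (iv), D#m (v), E (VI), F# (VII).
Matching root and quality in both lists: B, C#m, D#m, E, F#, G#m, A#dim.
That gives 7 common triads.

7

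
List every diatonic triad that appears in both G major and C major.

G, Am, C, Em

Triads in G major: G major (I), A minor (ii), B minor (iii), C major (IV), D major (V), E minor (vi), F# diminished (vii°).
Triads in C major: C major (I), D minor (ii), E minor (iii), F major (IV), G major (V), A minor (vi), B diminished (vii°).
Shared triads with their functions: G major (I in G major, V in C major); A minor (ii in G major, vi in C major); C major (IV in G major, I in C major); E minor (vi in G major, iii in C major).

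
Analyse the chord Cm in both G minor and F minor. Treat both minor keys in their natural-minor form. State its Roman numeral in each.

The scale of G minor (natural minor) is G A B♭ C D E♭ F; C is degree 4, and the triad built there (C-E♭-G) is minor, so it is iv.
The scale of F minor (natural minor) is F G A♭ B♭ C D♭ E♭; C is degree 5, and the triad built there (C-E♭-G) is minor, so it is v.

iv in G minor; v in F minor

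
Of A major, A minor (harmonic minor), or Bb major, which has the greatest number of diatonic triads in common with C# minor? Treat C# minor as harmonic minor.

A major

Triads of C# minor (harmonic minor): C# minor (i), D# diminished (ii°), E augmented (III+), F# minor (iv), G# major (V), A major (VI), B# diminished (vii°).
A major shares 3: C#m, F#m, A.
A minor (harmonic minor) shares 0: none.
Bb major shares 0: none.
The most common triads (3) are shared with A major.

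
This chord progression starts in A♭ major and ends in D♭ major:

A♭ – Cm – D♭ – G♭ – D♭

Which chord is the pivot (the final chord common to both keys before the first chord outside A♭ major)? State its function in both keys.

Chords diatonic to A♭ major: A♭, B♭m, Cm, D♭, E♭, Fm, Gdim.
Reading the progression, the first chord not in that set is G♭, so the modulation leaves A♭ major there.
The chord immediately before G♭ is D♭, which is diatonic to both keys: IV in A♭ major and I in D♭ major.

D♭ — IV in A♭ major, I in D♭ major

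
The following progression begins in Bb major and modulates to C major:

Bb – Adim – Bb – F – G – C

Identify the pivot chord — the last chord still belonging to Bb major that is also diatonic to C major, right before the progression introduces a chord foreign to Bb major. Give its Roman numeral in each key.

Chords diatonic to Bb major: Bb, Cm, Dm, Eb, F, Gm, Adim.
Reading the progression, the first chord not in that set is G, so the modulation leaves Bb major there.
The chord immediately before G is F, which is diatonic to both keys: V in Bb major and IV in C major.

F — V in Bb major, IV in C major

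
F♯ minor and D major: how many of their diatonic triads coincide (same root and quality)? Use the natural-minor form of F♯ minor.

4

Diatonic triads of F♯ minor (natural minor): F♯ minor (i), G♯ diminished (ii°), A major (III), B minor (iv), C♯ minor (v), D major (VI), E major (VII).
Diatonic triads of D major: D major (I), E minor (ii), F♯ minor (iii), G major (IV), A major (V), B minor (vi), C♯ diminished (vii°).
Matching root and quality in both lists: F♯ minor, A major, B minor, D major.
That gives 4 common triads.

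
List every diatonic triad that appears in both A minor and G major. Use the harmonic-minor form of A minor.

Am

Triads in A minor (harmonic minor): A minor (i), B diminished (ii°), C augmented (III+), D minor (iv), E major (V), F major (VI), G# diminished (vii°).
Triads in G major: G major (I), A minor (ii), B minor (iii), C major (IV), D major (V), E minor (vi), F# diminished (vii°).
Shared triads with their functions: A minor (i in A minor, ii in G major).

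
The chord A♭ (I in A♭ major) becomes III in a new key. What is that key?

F minor

The numeral III denotes a major triad on scale degree 3. With A♭ on degree 3, the tonic of the new key is F.
Degree 3 carries a major triad in natural-minor keys, so the destination is F minor.
Check: the diatonic triads of F minor (natural minor) are Fm (i), Gdim (ii°), A♭ (III), B♭m (iv), Cm (v), D♭ (VI), E♭ (VII) — A♭ is indeed III.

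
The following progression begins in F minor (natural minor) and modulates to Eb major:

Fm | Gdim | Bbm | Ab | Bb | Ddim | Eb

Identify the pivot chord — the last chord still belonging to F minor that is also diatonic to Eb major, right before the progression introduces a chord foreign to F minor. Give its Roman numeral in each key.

Ab — III in F minor, IV in Eb major

Chords diatonic to F minor: Fm, Gdim, Ab, Bbm, Cm, Db, Eb.
Reading the progression, the first chord not in that set is Bb, so the modulation leaves F minor there.
The chord immediately before Bb is Ab, which is diatonic to both keys: III in F minor and IV in Eb major.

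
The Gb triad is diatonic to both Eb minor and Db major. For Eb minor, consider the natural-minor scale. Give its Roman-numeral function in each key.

III in Eb minor; IV in Db major

The scale of Eb minor (natural minor) is Eb F Gb Ab Bb Cb Db; Gb is degree 3, and the triad built there (Gb-Bb-Db) is major, so it is III.
The scale of Db major is Db Eb F Gb Ab Bb C; Gb is degree 4, and the triad built there (Gb-Bb-Db) is major, so it is IV.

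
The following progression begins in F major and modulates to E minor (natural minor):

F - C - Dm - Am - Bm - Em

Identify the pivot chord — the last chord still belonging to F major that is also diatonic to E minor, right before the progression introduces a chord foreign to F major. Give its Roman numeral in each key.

Am — iii in F major, iv in E minor

Chords diatonic to F major: F, Gm, Am, Bb, C, Dm, Edim.
Reading the progression, the first chord not in that set is Bm, so the modulation leaves F major there.
The chord immediately before Bm is Am, which is diatonic to both keys: iii in F major and iv in E minor.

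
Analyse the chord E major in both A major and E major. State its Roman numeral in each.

The scale of A major is A B C# D E F# G#; E is degree 5, and the triad built there (E-G#-B) is major, so it is V.
The scale of E major is E F# G# A B C# D#; E is degree 1, and the triad built there (E-G#-B) is major, so it is I.

V in A major; I in E major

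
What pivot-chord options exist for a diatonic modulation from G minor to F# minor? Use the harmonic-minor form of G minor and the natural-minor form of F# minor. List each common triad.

Triads in G minor (harmonic minor): G minor (i), A diminished (ii°), Bb augmented (III+), C minor (iv), D major (V), Eb major (VI), F# diminished (vii°).
Triads in F# minor (natural minor): F# minor (i), G# diminished (ii°), A major (III), B minor (iv), C# minor (v), D major (VI), E major (VII).
Shared triads with their functions: D major (V in G minor, VI in F# minor).

D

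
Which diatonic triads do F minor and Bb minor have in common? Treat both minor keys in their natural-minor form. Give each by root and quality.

Triads in F minor (natural minor): Fm (i), Gdim (ii°), Ab (III), Bbm (iv), Cm (v), Db (VI), Eb (VII).
Triads in Bb minor (natural minor): Bbm (i), Cdim (ii°), Db (III), Ebm (iv), Fm (v), Gb (VI), Ab (VII).
Shared triads with their functions: Fm (i in F minor, v in Bb minor); Ab (III in F minor, VII in Bb minor); Bbm (iv in F minor, i in Bb minor); Db (VI in F minor, III in Bb minor).

Fm, Ab, Bbm, Db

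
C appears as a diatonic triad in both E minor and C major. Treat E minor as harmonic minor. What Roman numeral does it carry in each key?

The scale of E minor (harmonic minor) is E F♯ G A B C D♯; C is degree 6, and the triad built there (C-E-G) is major, so it is VI.
The scale of C major is C D E F G A B; C is degree 1, and the triad built there (C-E-G) is major, so it is I.

VI in E minor; I in C major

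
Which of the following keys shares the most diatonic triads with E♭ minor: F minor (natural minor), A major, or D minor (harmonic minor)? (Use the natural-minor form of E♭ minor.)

F minor

Triads of E♭ minor (natural minor): E♭m (i), Fdim (ii°), G♭ (III), A♭m (iv), B♭m (v), C♭ (VI), D♭ (VII).
F minor (natural minor) shares 2: B♭m, D♭.
A major shares 0: none.
D minor (harmonic minor) shares 0: none.
The most common triads (2) are shared with F minor.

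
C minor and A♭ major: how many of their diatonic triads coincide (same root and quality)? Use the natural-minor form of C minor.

4

Diatonic triads of C minor (natural minor): Cm (i), Ddim (ii°), E♭ (III), Fm (iv), Gm (v), A♭ (VI), B♭ (VII).
Diatonic triads of A♭ major: A♭ (I), B♭m (ii), Cm (iii), D♭ (IV), E♭ (V), Fm (vi), Gdim (vii°).
Matching root and quality in both lists: Cm, E♭, Fm, A♭.
That gives 4 common triads.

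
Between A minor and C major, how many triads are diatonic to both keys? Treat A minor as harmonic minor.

4

Diatonic triads of A minor (harmonic minor): A minor (i), B diminished (ii°), C augmented (III+), D minor (iv), E major (V), F major (VI), G# diminished (vii°).
Diatonic triads of C major: C major (I), D minor (ii), E minor (iii), F major (IV), G major (V), A minor (vi), B diminished (vii°).
Matching root and quality in both lists: A minor, B diminished, D minor, F major.
That gives 4 common triads.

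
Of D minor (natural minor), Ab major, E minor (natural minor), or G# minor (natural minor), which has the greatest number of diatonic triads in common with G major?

Triads of G major: G (I), Am (ii), Bm (iii), C (IV), D (V), Em (vi), F#dim (vii°).
D minor (natural minor) shares 2: Am, C.
Ab major shares 0: none.
E minor (natural minor) shares 7: G, Am, Bm, C, D, Em, F#dim.
G# minor (natural minor) shares 0: none.
The most common triads (7) are shared with E minor.

E minor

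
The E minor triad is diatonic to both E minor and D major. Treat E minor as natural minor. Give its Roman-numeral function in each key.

i in E minor; ii in D major

The scale of E minor (natural minor) is E F♯ G A B C D; E is degree 1, and the triad built there (E-G-B) is minor, so it is i.
The scale of D major is D E F♯ G A B C♯; E is degree 2, and the triad built there (E-G-B) is minor, so it is ii.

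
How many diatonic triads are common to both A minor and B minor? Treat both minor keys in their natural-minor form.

Diatonic triads of A minor (natural minor): A minor (i), B diminished (ii°), C major (III), D minor (iv), E minor (v), F major (VI), G major (VII).
Diatonic triads of B minor (natural minor): B minor (i), C# diminished (ii°), D major (III), E minor (iv), F# minor (v), G major (VI), A major (VII).
Matching root and quality in both lists: E minor, G major.
That gives 2 common triads.

2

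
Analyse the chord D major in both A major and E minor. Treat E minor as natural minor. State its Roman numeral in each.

IV in A major; VII in E minor

The scale of A major is A B C# D E F# G#; D is degree 4, and the triad built there (D-F#-A) is major, so it is IV.
The scale of E minor (natural minor) is E F# G A B C D; D is degree 7, and the triad built there (D-F#-A) is major, so it is VII.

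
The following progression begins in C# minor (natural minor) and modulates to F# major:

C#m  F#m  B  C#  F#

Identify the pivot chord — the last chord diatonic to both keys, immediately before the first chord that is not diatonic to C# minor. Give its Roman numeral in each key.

B — VII in C# minor, IV in F# major

Chords diatonic to C# minor: C#m, D#dim, E, F#m, G#m, A, B.
Reading the progression, the first chord not in that set is C#, so the modulation leaves C# minor there.
The chord immediately before C# is B, which is diatonic to both keys: VII in C# minor and IV in F# major.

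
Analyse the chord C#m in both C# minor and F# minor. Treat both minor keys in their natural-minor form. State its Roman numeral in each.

i in C# minor; v in F# minor

The scale of C# minor (natural minor) is C# D# E F# G# A B; C# is degree 1, and the triad built there (C#-E-G#) is minor, so it is i.
The scale of F# minor (natural minor) is F# G# A B C# D E; C# is degree 5, and the triad built there (C#-E-G#) is minor, so it is v.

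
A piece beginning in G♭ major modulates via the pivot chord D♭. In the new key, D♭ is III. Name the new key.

B♭ minor

The numeral III denotes a major triad on scale degree 3. With D♭ on degree 3, the tonic of the new key is B♭.
Degree 3 carries a major triad in natural-minor keys, so the destination is B♭ minor.
Check: the diatonic triads of B♭ minor (natural minor) are B♭m (i), Cdim (ii°), D♭ (III), E♭m (iv), Fm (v), G♭ (VI), A♭ (VII) — D♭ is indeed III.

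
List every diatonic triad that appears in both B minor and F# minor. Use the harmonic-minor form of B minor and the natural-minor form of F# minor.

Bm

Triads in B minor (harmonic minor): B minor (i), C# diminished (ii°), D augmented (III+), E minor (iv), F# major (V), G major (VI), A# diminished (vii°).
Triads in F# minor (natural minor): F# minor (i), G# diminished (ii°), A major (III), B minor (iv), C# minor (v), D major (VI), E major (VII).
Shared triads with their functions: B minor (i in B minor, iv in F# minor).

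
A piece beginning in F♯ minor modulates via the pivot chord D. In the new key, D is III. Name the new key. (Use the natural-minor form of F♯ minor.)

B minor

The numeral III denotes a major triad on scale degree 3. With D on degree 3, the tonic of the new key is B.
Degree 3 carries a major triad in natural-minor keys, so the destination is B minor.
Check: the diatonic triads of B minor (natural minor) are Bm (i), C♯dim (ii°), D (III), Em (iv), F♯m (v), G (VI), A (VII) — D is indeed III.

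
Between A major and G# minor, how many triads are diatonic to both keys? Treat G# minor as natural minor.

2

Diatonic triads of A major: A major (I), B minor (ii), C# minor (iii), D major (IV), E major (V), F# minor (vi), G# diminished (vii°).
Diatonic triads of G# minor (natural minor): G# minor (i), A# diminished (ii°), B major (III), C# minor (iv), D# minor (v), E major (VI), F# major (VII).
Matching root and quality in both lists: C# minor, E major.
That gives 2 common triads.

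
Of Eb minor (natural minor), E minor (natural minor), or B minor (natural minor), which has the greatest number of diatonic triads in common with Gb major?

Eb minor

Triads of Gb major: Gb major (I), Ab minor (ii), Bb minor (iii), Cb major (IV), Db major (V), Eb minor (vi), F diminished (vii°).
Eb minor (natural minor) shares 7: Gb, Abm, Bbm, Cb, Db, Ebm, Fdim.
E minor (natural minor) shares 0: none.
B minor (natural minor) shares 0: none.
The most common triads (7) are shared with Eb minor.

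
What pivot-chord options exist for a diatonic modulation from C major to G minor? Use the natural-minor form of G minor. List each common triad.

Dm, F

Triads in C major: C (I), Dm (ii), Em (iii), F (IV), G (V), Am (vi), Bdim (vii°).
Triads in G minor (natural minor): Gm (i), Adim (ii°), Bb (III), Cm (iv), Dm (v), Eb (VI), F (VII).
Shared triads with their functions: Dm (ii in C major, v in G minor); F (IV in C major, VII in G minor).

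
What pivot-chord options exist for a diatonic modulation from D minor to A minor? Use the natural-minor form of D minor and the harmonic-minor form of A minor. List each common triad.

Triads in D minor (natural minor): Dm (i), Edim (ii°), F (III), Gm (iv), Am (v), Bb (VI), C (VII).
Triads in A minor (harmonic minor): Am (i), Bdim (ii°), Caug (III+), Dm (iv), E (V), F (VI), G#dim (vii°).
Shared triads with their functions: Dm (i in D minor, iv in A minor); F (III in D minor, VI in A minor); Am (v in D minor, i in A minor).

Dm, F, Am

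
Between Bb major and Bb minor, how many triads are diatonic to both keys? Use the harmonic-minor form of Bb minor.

2

Diatonic triads of Bb major: Bb (I), Cm (ii), Dm (iii), Eb (IV), F (V), Gm (vi), Adim (vii°).
Diatonic triads of Bb minor (harmonic minor): Bbm (i), Cdim (ii°), Dbaug (III+), Ebm (iv), F (V), Gb (VI), Adim (vii°).
Matching root and quality in both lists: F, Adim.
That gives 2 common triads.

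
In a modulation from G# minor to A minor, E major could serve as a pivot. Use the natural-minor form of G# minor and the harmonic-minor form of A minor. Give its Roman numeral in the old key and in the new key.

VI in G# minor; V in A minor

The scale of G# minor (natural minor) is G# A# B C# D# E F#; E is degree 6, and the triad built there (E-G#-B) is major, so it is VI.
The scale of A minor (harmonic minor) is A B C D E F G#; E is degree 5, and the triad built there (E-G#-B) is major, so it is V.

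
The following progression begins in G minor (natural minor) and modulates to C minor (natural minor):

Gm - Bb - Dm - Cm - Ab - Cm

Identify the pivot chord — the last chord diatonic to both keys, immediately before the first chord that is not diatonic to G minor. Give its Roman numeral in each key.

Cm — iv in G minor, i in C minor

Chords diatonic to G minor: Gm, Adim, Bb, Cm, Dm, Eb, F.
Reading the progression, the first chord not in that set is Ab, so the modulation leaves G minor there.
The chord immediately before Ab is Cm, which is diatonic to both keys: iv in G minor and i in C minor.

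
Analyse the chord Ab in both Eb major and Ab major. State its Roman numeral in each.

IV in Eb major; I in Ab major

The scale of Eb major is Eb F G Ab Bb C D; Ab is degree 4, and the triad built there (Ab-C-Eb) is major, so it is IV.
The scale of Ab major is Ab Bb C Db Eb F G; Ab is degree 1, and the triad built there (Ab-C-Eb) is major, so it is I.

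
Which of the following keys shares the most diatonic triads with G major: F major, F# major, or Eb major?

Triads of G major: G major (I), A minor (ii), B minor (iii), C major (IV), D major (V), E minor (vi), F# diminished (vii°).
F major shares 2: Am, C.
F# major shares 0: none.
Eb major shares 0: none.
The most common triads (2) are shared with F major.

F major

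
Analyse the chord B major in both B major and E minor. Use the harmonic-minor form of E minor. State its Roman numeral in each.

The scale of B major is B C# D# E F# G# A#; B is degree 1, and the triad built there (B-D#-F#) is major, so it is I.
The scale of E minor (harmonic minor) is E F# G A B C D#; B is degree 5, and the triad built there (B-D#-F#) is major, so it is V.

I in B major; V in E minor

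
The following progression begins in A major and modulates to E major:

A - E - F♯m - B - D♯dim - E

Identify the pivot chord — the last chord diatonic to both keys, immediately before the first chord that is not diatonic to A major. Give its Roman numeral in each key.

Chords diatonic to A major: A, Bm, C♯m, D, E, F♯m, G♯dim.
Reading the progression, the first chord not in that set is B, so the modulation leaves A major there.
The chord immediately before B is F♯m, which is diatonic to both keys: vi in A major and ii in E major.

F♯m — vi in A major, ii in E major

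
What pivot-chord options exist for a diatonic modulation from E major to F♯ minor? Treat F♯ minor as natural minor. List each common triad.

E, F♯m, A, C♯m

Triads in E major: E major (I), F♯ minor (ii), G♯ minor (iii), A major (IV), B major (V), C♯ minor (vi), D♯ diminished (vii°).
Triads in F♯ minor (natural minor): F♯ minor (i), G♯ diminished (ii°), A major (III), B minor (iv), C♯ minor (v), D major (VI), E major (VII).
Shared triads with their functions: E major (I in E major, VII in F♯ minor); F♯ minor (ii in E major, i in F♯ minor); A major (IV in E major, III in F♯ minor); C♯ minor (vi in E major, v in F♯ minor).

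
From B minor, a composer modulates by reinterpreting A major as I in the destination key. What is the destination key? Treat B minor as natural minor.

The numeral I denotes a major triad on scale degree 1. With A on degree 1, the tonic of the new key is A.
Degree 1 carries a major triad in major keys, so the destination is A major.
Check: the diatonic triads of A major are A (I), Bm (ii), C♯m (iii), D (IV), E (V), F♯m (vi), G♯dim (vii°) — A major is indeed I.

A major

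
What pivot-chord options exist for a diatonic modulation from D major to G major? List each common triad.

D, Em, G, Bm

Triads in D major: D major (I), E minor (ii), F# minor (iii), G major (IV), A major (V), B minor (vi), C# diminished (vii°).
Triads in G major: G major (I), A minor (ii), B minor (iii), C major (IV), D major (V), E minor (vi), F# diminished (vii°).
Shared triads with their functions: D major (I in D major, V in G major); E minor (ii in D major, vi in G major); G major (IV in D major, I in G major); B minor (vi in D major, iii in G major).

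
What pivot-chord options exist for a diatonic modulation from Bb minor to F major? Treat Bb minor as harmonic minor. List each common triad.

F

Triads in Bb minor (harmonic minor): Bbm (i), Cdim (ii°), Dbaug (III+), Ebm (iv), F (V), Gb (VI), Adim (vii°).
Triads in F major: F (I), Gm (ii), Am (iii), Bb (IV), C (V), Dm (vi), Edim (vii°).
Shared triads with their functions: F (V in Bb minor, I in F major).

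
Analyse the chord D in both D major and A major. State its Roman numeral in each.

The scale of D major is D E F# G A B C#; D is degree 1, and the triad built there (D-F#-A) is major, so it is I.
The scale of A major is A B C# D E F# G#; D is degree 4, and the triad built there (D-F#-A) is major, so it is IV.

I in D major; IV in A major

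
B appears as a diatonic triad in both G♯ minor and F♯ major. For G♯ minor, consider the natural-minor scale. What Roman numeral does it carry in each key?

The scale of G♯ minor (natural minor) is G♯ A♯ B C♯ D♯ E F♯; B is degree 3, and the triad built there (B-D♯-F♯) is major, so it is III.
The scale of F♯ major is F♯ G♯ A♯ B C♯ D♯ E♯; B is degree 4, and the triad built there (B-D♯-F♯) is major, so it is IV.

III in G♯ minor; IV in F♯ major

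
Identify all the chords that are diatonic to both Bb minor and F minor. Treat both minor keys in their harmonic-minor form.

Triads in Bb minor (harmonic minor): Bb minor (i), C diminished (ii°), Db augmented (III+), Eb minor (iv), F major (V), Gb major (VI), A diminished (vii°).
Triads in F minor (harmonic minor): F minor (i), G diminished (ii°), Ab augmented (III+), Bb minor (iv), C major (V), Db major (VI), E diminished (vii°).
Shared triads with their functions: Bb minor (i in Bb minor, iv in F minor).

Bbm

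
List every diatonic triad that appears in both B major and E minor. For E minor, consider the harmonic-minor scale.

Triads in B major: B major (I), C♯ minor (ii), D♯ minor (iii), E major (IV), F♯ major (V), G♯ minor (vi), A♯ diminished (vii°).
Triads in E minor (harmonic minor): E minor (i), F♯ diminished (ii°), G augmented (III+), A minor (iv), B major (V), C major (VI), D♯ diminished (vii°).
Shared triads with their functions: B major (I in B major, V in E minor).

B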